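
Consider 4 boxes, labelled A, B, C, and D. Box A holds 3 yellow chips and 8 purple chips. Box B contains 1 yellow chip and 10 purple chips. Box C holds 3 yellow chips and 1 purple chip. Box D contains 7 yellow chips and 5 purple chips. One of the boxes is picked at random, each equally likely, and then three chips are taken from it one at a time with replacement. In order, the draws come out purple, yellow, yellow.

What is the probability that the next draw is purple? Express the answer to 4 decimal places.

Compute the likelihood of the observed sequence for each case: P(data | box A) = (8/11)(3/11)(3/11) = 0.054095; P(data | box B) = (10/11)(1/11)(1/11) = 0.0075131; P(data | box C) = (1/4)(3/4)(3/4) = 0.14062; P(data | box D) = (5/12)(7/12)(7/12) = 0.14178.
Multiplying each by its prior: 1/4 · 0.054095 = 0.013524, 1/4 · 0.0075131 = 0.0018783, 1/4 · 0.14062 = 0.035156, 1/4 · 0.14178 = 0.035446; with total 0.086004.
The posterior is then P(box A | data) = 0.15724, P(box B | data) = 0.02184, P(box C | data) = 0.40878, P(box D | data) = 0.41214.
The predictive probability is P(purple next | data) = (8/11)(0.15724) + (10/11)(0.02184) + (1/4)(0.40878) + (5/12)(0.41214) = 0.40813.

0.4081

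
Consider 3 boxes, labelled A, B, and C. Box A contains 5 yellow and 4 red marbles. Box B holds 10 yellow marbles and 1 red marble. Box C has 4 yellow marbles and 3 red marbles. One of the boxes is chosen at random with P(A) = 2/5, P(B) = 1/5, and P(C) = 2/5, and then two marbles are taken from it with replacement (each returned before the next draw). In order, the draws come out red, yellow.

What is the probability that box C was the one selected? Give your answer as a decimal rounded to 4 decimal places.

0.4594

The likelihood of the observed sequence under each hypothesis: P(data | box A) = (4/9)(5/9) = 0.24691; P(data | box B) = (1/11)(10/11) = 0.082645; P(data | box C) = (3/7)(4/7) = 0.2449.
Multiplying each by its prior: 2/5 · 0.24691 = 0.098765, 1/5 · 0.082645 = 0.016529, 2/5 · 0.2449 = 0.097959; summing to 0.21325.
So P(box C | data) = (0.097959) / (0.21325) = 0.45936.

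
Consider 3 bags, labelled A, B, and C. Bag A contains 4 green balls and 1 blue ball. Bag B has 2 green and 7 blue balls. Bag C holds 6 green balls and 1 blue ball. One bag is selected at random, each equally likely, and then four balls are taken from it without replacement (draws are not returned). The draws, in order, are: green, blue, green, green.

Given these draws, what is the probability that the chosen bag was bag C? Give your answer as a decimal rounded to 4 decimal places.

0.4167

For each hypothesis, P(data | H) works out to: P(data | bag A) = (4/5)(1/4)(3/3)(2/2) = 1/5; P(data | bag B) = (2/9)(7/8)(1/7)(0/6) = 0; P(data | bag C) = (6/7)(1/6)(5/5)(4/4) = 1/7.
Multiplying each by its prior: 1/3 · 1/5 = 1/15, 1/3 · 0 = 0, 1/3 · 1/7 = 1/21; summing to 4/35.
So P(bag C | data) = (1/21) / (4/35) = 5/12.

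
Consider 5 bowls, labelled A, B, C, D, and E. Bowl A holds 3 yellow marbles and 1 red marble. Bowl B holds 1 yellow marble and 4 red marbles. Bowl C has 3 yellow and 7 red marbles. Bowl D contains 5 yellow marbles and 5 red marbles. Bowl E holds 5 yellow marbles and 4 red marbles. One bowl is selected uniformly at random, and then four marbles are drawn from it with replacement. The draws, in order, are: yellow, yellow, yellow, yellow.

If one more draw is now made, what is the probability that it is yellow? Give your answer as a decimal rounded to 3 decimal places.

0.670

For each hypothesis, P(data | H) works out to: P(data | bowl A) = (3/4)(3/4)(3/4)(3/4) = 0.31641; P(data | bowl B) = (1/5)(1/5)(1/5)(1/5) = 0.0016; P(data | bowl C) = (3/10)(3/10)(3/10)(3/10) = 0.0081; P(data | bowl D) = (5/10)(5/10)(5/10)(5/10) = 0.0625; P(data | bowl E) = (5/9)(5/9)(5/9)(5/9) = 0.09526.
Weighting by the prior gives 1/5 · 0.31641 = 0.063281, 1/5 · 0.0016 = 0.00032, 1/5 · 0.0081 = 0.00162, 1/5 · 0.0625 = 0.0125, 1/5 · 0.09526 = 0.019052; summing to 0.096773.
Dividing through by the total gives posterior P(bowl A | data) = 0.65391, P(bowl B | data) = 0.0033067, P(bowl C | data) = 0.01674, P(bowl D | data) = 0.12917, P(bowl E | data) = 0.19687.
The predictive probability is P(yellow next | data) = (3/4)(0.65391) + (1/5)(0.0033067) + (3/10)(0.01674) + (1/2)(0.12917) + (5/9)(0.19687) = 0.67008.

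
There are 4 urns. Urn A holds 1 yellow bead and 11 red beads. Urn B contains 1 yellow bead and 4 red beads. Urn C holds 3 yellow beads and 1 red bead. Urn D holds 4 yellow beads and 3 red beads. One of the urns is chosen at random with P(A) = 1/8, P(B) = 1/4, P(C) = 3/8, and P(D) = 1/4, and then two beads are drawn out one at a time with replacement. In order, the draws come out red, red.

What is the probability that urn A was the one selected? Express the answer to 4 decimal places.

Under each hypothesis, the probability of the observed sequence is: P(data | urn A) = (11/12)(11/12) = 0.84028; P(data | urn B) = (4/5)(4/5) = 0.64; P(data | urn C) = (1/4)(1/4) = 0.0625; P(data | urn D) = (3/7)(3/7) = 0.18367.
Weighting by the prior gives 1/8 · 0.84028 = 0.10503, 1/4 · 0.64 = 0.16, 3/8 · 0.0625 = 0.023438, 1/4 · 0.18367 = 0.045918; with total 0.33439.
By Bayes' rule, P(urn A | data) = (0.10503) / (0.33439) = 0.31411.

0.3141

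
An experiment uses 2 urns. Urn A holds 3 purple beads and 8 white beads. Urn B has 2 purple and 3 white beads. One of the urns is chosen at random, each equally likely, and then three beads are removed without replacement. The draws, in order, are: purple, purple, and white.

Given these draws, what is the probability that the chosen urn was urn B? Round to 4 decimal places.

The likelihood of the observed sequence under each hypothesis: P(data | urn A) = (3/11)(2/10)(8/9) = 8/165; P(data | urn B) = (2/5)(1/4)(3/3) = 1/10.
Weighting by the prior gives 1/2 · 8/165 = 4/165, 1/2 · 1/10 = 1/20; summing to 49/660.
Hence P(urn B | data) = (1/20) / (49/660) = 33/49.

0.6735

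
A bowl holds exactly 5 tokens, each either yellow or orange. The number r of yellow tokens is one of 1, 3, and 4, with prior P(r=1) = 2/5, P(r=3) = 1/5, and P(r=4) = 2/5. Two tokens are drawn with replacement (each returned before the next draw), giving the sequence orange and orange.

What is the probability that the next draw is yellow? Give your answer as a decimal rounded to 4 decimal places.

0.2737

Compute the likelihood of the observed sequence for each case: P(data | r = 1) = (4/5)(4/5) = 16/25; P(data | r = 3) = (2/5)(2/5) = 4/25; P(data | r = 4) = (1/5)(1/5) = 1/25.
The prior-weighted likelihoods are 2/5 · 16/25 = 32/125, 1/5 · 4/25 = 4/125, 2/5 · 1/25 = 2/125; summing to 38/125.
The posterior is then P(r = 1 | data) = 16/19, P(r = 3 | data) = 2/19, P(r = 4 | data) = 1/19.
Averaging over the posterior, P(yellow next | data) = (1/5)(16/19) + (3/5)(2/19) + (4/5)(1/19) = 26/95.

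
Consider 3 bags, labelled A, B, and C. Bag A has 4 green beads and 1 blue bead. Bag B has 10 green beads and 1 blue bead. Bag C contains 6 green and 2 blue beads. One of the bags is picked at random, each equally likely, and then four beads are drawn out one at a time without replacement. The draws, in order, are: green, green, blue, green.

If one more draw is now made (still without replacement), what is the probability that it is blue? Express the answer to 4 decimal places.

Compute the likelihood of the observed sequence for each case: P(data | bag A) = (4/5)(3/4)(1/3)(2/2) = 0.2; P(data | bag B) = (10/11)(9/10)(1/9)(8/8) = 0.090909; P(data | bag C) = (6/8)(5/7)(2/6)(4/5) = 0.14286.
Multiplying each by its prior: 1/3 · 0.2 = 0.066667, 1/3 · 0.090909 = 0.030303, 1/3 · 0.14286 = 0.047619; with total 0.14459.
Normalising, the posterior is P(bag A | data) = 0.46108, P(bag B | data) = 0.20958, P(bag C | data) = 0.32934.
The predictive probability is P(blue next | data) = (0)(0.46108) + (0)(0.20958) + (1/4)(0.32934) = 0.082335.

0.0823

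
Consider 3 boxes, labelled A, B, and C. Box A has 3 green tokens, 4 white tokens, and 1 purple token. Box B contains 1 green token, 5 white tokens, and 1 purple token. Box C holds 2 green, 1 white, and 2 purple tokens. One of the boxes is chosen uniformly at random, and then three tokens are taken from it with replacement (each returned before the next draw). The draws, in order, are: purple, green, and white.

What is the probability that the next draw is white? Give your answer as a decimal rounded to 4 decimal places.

0.4075

Under each hypothesis, the probability of the observed sequence is: P(data | box A) = (1/8)(3/8)(4/8) = 0.023438; P(data | box B) = (1/7)(1/7)(5/7) = 0.014577; P(data | box C) = (2/5)(2/5)(1/5) = 0.032.
Multiplying each by its prior: 1/3 · 0.023438 = 0.0078125, 1/3 · 0.014577 = 0.0048591, 1/3 · 0.032 = 0.010667; these sum to 0.023338.
The posterior is then P(box A | data) = 0.33475, P(box B | data) = 0.2082, P(box C | data) = 0.45705.
So P(white next | data) = Σ P(white next | H) P(H | data) = (1/2)(0.33475) + (5/7)(0.2082) + (1/5)(0.45705) = 0.4075.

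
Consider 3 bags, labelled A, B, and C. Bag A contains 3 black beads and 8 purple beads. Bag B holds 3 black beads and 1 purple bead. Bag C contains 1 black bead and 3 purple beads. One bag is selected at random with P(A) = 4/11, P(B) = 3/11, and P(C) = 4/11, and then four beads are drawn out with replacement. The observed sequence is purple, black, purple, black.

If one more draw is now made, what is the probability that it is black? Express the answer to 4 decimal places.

The likelihood of the observed sequence under each hypothesis: P(data | bag A) = (8/11)(3/11)(8/11)(3/11) = 0.039342; P(data | bag B) = (1/4)(3/4)(1/4)(3/4) = 0.035156; P(data | bag C) = (3/4)(1/4)(3/4)(1/4) = 0.035156.
Multiplying each by its prior: 4/11 · 0.039342 = 0.014306, 3/11 · 0.035156 = 0.0095881, 4/11 · 0.035156 = 0.012784; these sum to 0.036678.
Dividing through by the total gives posterior P(bag A | data) = 0.39004, P(bag B | data) = 0.26141, P(bag C | data) = 0.34855.
Averaging over the posterior, P(black next | data) = (3/11)(0.39004) + (3/4)(0.26141) + (1/4)(0.34855) = 0.38957.

0.3896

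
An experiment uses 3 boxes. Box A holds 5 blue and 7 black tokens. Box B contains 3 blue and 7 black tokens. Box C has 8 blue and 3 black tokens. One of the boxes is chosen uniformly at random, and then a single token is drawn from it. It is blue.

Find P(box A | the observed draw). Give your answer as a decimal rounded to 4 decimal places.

0.2886

Under each hypothesis, the probability of this draw is: P(data | box A) = (5/12) = 0.41667; P(data | box B) = (3/10) = 0.3; P(data | box C) = (8/11) = 0.72727.
Multiplying each by its prior: 1/3 · 0.41667 = 0.13889, 1/3 · 0.3 = 0.1, 1/3 · 0.72727 = 0.24242; summing to 0.48131.
Therefore the posterior P(box A | data) = (0.13889) / (0.48131) = 0.28856.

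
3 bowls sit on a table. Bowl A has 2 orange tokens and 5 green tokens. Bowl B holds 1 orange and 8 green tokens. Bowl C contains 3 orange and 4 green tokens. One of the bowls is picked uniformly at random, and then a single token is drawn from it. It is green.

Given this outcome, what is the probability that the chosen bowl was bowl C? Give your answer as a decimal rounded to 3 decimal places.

0.263

Compute the likelihood of this draw for each case: P(data | bowl A) = (5/7) = 5/7; P(data | bowl B) = (8/9) = 8/9; P(data | bowl C) = (4/7) = 4/7.
The prior-weighted likelihoods are 1/3 · 5/7 = 5/21, 1/3 · 8/9 = 8/27, 1/3 · 4/7 = 4/21; with total 137/189.
So P(bowl C | data) = (4/21) / (137/189) = 36/137.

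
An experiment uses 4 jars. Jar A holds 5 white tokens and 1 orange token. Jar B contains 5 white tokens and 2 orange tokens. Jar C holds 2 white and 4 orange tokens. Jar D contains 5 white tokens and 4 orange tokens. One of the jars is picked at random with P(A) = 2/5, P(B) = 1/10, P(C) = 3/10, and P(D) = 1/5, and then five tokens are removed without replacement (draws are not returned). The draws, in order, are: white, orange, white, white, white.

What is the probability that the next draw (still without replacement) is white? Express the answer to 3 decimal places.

0.885

Under each hypothesis, the probability of the observed sequence is: P(data | jar A) = (5/6)(1/5)(4/4)(3/3)(2/2) = 1/6; P(data | jar B) = (5/7)(2/6)(4/5)(3/4)(2/3) = 2/21; P(data | jar C) = (2/6)(4/5)(1/4)(0/3) = 0; P(data | jar D) = (5/9)(4/8)(4/7)(3/6)(2/5) = 2/63.
The prior-weighted likelihoods are 2/5 · 1/6 = 1/15, 1/10 · 2/21 = 1/105, 3/10 · 0 = 0, 1/5 · 2/63 = 2/315; these sum to 26/315.
The posterior is then P(jar A | data) = 21/26, P(jar B | data) = 3/26, P(jar C | data) = 0, P(jar D | data) = 1/13.
The predictive probability is P(white next | data) = (1)(21/26) + (1/2)(3/26) + (1/4)(1/13) = 23/26.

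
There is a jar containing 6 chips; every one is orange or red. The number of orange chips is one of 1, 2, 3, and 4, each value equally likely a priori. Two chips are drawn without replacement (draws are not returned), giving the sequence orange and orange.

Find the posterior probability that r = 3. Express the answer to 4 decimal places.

0.3000

Under each hypothesis, the probability of the observed sequence is: P(data | r = 1) = (1/6)(0/5) = 0; P(data | r = 2) = (2/6)(1/5) = 1/15; P(data | r = 3) = (3/6)(2/5) = 1/5; P(data | r = 4) = (4/6)(3/5) = 2/5.
Weighting by the prior gives 1/4 · 0 = 0, 1/4 · 1/15 = 1/60, 1/4 · 1/5 = 1/20, 1/4 · 2/5 = 1/10; summing to 1/6.
So P(r = 3 | data) = (1/20) / (1/6) = 3/10.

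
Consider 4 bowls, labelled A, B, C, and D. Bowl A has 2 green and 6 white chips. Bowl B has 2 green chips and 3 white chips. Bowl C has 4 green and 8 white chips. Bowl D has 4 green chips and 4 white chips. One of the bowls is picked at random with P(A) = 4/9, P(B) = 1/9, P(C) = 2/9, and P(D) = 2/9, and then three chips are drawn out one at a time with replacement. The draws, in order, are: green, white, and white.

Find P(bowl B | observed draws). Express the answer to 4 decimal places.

0.1149

For each hypothesis, P(data | H) works out to: P(data | bowl A) = (2/8)(6/8)(6/8) = 0.14062; P(data | bowl B) = (2/5)(3/5)(3/5) = 0.144; P(data | bowl C) = (4/12)(8/12)(8/12) = 0.14815; P(data | bowl D) = (4/8)(4/8)(4/8) = 0.125.
The prior-weighted likelihoods are 4/9 · 0.14062 = 0.0625, 1/9 · 0.144 = 0.016, 2/9 · 0.14815 = 0.032922, 2/9 · 0.125 = 0.027778; with total 0.1392.
By Bayes' rule, P(bowl B | data) = (0.016) / (0.1392) = 0.11494.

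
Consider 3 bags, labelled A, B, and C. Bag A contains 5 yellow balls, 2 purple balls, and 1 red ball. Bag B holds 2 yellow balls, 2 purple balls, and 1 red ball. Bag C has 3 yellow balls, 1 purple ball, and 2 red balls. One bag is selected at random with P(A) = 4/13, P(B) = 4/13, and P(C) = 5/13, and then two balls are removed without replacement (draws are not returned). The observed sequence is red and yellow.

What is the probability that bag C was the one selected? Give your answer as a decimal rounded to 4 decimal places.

0.5691

Under each hypothesis, the probability of the observed sequence is: P(data | bag A) = (1/8)(5/7) = 5/56; P(data | bag B) = (1/5)(2/4) = 1/10; P(data | bag C) = (2/6)(3/5) = 1/5.
Weighting by the prior gives 4/13 · 5/56 = 5/182, 4/13 · 1/10 = 2/65, 5/13 · 1/5 = 1/13; with total 123/910.
Hence P(bag C | data) = (1/13) / (123/910) = 70/123.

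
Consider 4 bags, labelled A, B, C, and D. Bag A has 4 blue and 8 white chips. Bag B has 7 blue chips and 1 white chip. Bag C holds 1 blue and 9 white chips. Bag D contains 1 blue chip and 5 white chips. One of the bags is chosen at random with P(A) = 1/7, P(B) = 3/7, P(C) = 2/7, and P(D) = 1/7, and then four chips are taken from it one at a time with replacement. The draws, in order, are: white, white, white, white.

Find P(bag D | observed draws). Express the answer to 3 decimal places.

0.242

Compute the likelihood of the observed sequence for each case: P(data | bag A) = (8/12)(8/12)(8/12)(8/12) = 0.19753; P(data | bag B) = (1/8)(1/8)(1/8)(1/8) = 0.00024414; P(data | bag C) = (9/10)(9/10)(9/10)(9/10) = 0.6561; P(data | bag D) = (5/6)(5/6)(5/6)(5/6) = 0.48225.
Weighting by the prior gives 1/7 · 0.19753 = 0.028219, 3/7 · 0.00024414 = 0.00010463, 2/7 · 0.6561 = 0.18746, 1/7 · 0.48225 = 0.068893; summing to 0.28467.
Therefore the posterior P(bag D | data) = (0.068893) / (0.28467) = 0.24201.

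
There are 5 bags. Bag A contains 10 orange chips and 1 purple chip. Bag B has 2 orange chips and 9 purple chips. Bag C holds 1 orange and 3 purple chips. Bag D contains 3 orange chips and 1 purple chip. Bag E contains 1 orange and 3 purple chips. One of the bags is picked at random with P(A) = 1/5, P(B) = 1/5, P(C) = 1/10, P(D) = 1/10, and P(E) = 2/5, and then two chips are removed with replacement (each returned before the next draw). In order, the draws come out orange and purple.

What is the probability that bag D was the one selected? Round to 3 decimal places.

Compute the likelihood of the observed sequence for each case: P(data | bag A) = (10/11)(1/11) = 0.082645; P(data | bag B) = (2/11)(9/11) = 0.14876; P(data | bag C) = (1/4)(3/4) = 0.1875; P(data | bag D) = (3/4)(1/4) = 0.1875; P(data | bag E) = (1/4)(3/4) = 0.1875.
Weighting by the prior gives 1/5 · 0.082645 = 0.016529, 1/5 · 0.14876 = 0.029752, 1/10 · 0.1875 = 0.01875, 1/10 · 0.1875 = 0.01875, 2/5 · 0.1875 = 0.075; with total 0.15878.
Hence P(bag D | data) = (0.01875) / (0.15878) = 0.11809.

0.118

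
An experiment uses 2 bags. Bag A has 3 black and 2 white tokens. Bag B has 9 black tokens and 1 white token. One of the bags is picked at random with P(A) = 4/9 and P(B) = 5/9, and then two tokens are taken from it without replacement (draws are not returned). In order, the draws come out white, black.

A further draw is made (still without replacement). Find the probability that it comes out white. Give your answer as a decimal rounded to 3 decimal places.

0.235

The likelihood of the observed sequence under each hypothesis: P(data | bag A) = (2/5)(3/4) = 3/10; P(data | bag B) = (1/10)(9/9) = 1/10.
The prior-weighted likelihoods are 4/9 · 3/10 = 2/15, 5/9 · 1/10 = 1/18; these sum to 17/90.
Dividing through by the total gives posterior P(bag A | data) = 12/17, P(bag B | data) = 5/17.
Averaging over the posterior, P(white next | data) = (1/3)(12/17) + (0)(5/17) = 4/17.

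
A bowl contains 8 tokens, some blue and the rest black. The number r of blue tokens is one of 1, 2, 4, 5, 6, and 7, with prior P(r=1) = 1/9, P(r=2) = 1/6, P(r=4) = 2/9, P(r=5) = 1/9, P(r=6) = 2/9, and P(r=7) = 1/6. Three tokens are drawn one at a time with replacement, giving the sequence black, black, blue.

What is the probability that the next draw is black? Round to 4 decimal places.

Compute the likelihood of the observed sequence for each case: P(data | r = 1) = (7/8)(7/8)(1/8) = 0.095703; P(data | r = 2) = (6/8)(6/8)(2/8) = 0.14062; P(data | r = 4) = (4/8)(4/8)(4/8) = 0.125; P(data | r = 5) = (3/8)(3/8)(5/8) = 0.087891; P(data | r = 6) = (2/8)(2/8)(6/8) = 0.046875; P(data | r = 7) = (1/8)(1/8)(7/8) = 0.013672.
Multiplying each by its prior: 1/9 · 0.095703 = 0.010634, 1/6 · 0.14062 = 0.023438, 2/9 · 0.125 = 0.027778, 1/9 · 0.087891 = 0.0097656, 2/9 · 0.046875 = 0.010417, 1/6 · 0.013672 = 0.0022786; these sum to 0.08431.
Normalising, the posterior is P(r = 1 | data) = 0.12613, P(r = 2 | data) = 0.27799, P(r = 4 | data) = 0.32947, P(r = 5 | data) = 0.11583, P(r = 6 | data) = 0.12355, P(r = 7 | data) = 0.027027.
The predictive probability is P(black next | data) = (7/8)(0.12613) + (3/4)(0.27799) + (1/2)(0.32947) + (3/8)(0.11583) + (1/4)(0.12355) + (1/8)(0.027027) = 0.56129.

0.5613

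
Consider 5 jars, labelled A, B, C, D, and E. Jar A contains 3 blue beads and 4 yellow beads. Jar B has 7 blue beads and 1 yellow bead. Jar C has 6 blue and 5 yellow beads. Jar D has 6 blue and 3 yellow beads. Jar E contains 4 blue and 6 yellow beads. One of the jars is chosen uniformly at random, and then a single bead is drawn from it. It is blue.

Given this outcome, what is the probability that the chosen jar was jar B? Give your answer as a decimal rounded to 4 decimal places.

0.3001

The likelihood of this draw under each hypothesis: P(data | jar A) = (3/7) = 0.42857; P(data | jar B) = (7/8) = 0.875; P(data | jar C) = (6/11) = 0.54545; P(data | jar D) = (6/9) = 0.66667; P(data | jar E) = (4/10) = 0.4.
Multiplying each by its prior: 1/5 · 0.42857 = 0.085714, 1/5 · 0.875 = 0.175, 1/5 · 0.54545 = 0.10909, 1/5 · 0.66667 = 0.13333, 1/5 · 0.4 = 0.08; with total 0.58314.
By Bayes' rule, P(jar B | data) = (0.175) / (0.58314) = 0.3001.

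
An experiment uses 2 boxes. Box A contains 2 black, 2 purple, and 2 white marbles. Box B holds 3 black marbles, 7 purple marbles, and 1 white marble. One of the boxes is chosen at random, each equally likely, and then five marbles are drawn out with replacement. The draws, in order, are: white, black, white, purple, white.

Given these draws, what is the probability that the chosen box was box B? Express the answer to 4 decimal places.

0.0307

For each hypothesis, P(data | H) works out to: P(data | box A) = (2/6)(2/6)(2/6)(2/6)(2/6) = 0.0041152; P(data | box B) = (1/11)(3/11)(1/11)(7/11)(1/11) = 0.00013039.
The prior-weighted likelihoods are 1/2 · 0.0041152 = 0.0020576, 1/2 · 0.00013039 = 6.5197e-05; with total 0.0021228.
Therefore the posterior P(box B | data) = (6.5197e-05) / (0.0021228) = 0.030712.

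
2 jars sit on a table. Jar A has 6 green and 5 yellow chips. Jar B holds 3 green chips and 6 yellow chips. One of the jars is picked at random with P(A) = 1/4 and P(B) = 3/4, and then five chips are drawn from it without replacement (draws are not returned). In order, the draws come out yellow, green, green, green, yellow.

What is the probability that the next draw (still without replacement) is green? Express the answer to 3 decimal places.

Under each hypothesis, the probability of the observed sequence is: P(data | jar A) = (5/11)(6/10)(5/9)(4/8)(4/7) = 0.04329; P(data | jar B) = (6/9)(3/8)(2/7)(1/6)(5/5) = 0.011905.
Weighting by the prior gives 1/4 · 0.04329 = 0.010823, 3/4 · 0.011905 = 0.0089286; with total 0.019751.
The posterior is then P(jar A | data) = 0.54795, P(jar B | data) = 0.45205.
So P(green next | data) = Σ P(green next | H) P(H | data) = (1/2)(0.54795) + (0)(0.45205) = 0.27397.

0.274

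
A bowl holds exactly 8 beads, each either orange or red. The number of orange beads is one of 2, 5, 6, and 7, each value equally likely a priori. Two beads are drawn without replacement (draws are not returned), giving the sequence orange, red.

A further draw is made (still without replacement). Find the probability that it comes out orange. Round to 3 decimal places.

0.630

Under each hypothesis, the probability of the observed sequence is: P(data | r = 2) = (2/8)(6/7) = 3/14; P(data | r = 5) = (5/8)(3/7) = 15/56; P(data | r = 6) = (6/8)(2/7) = 3/14; P(data | r = 7) = (7/8)(1/7) = 1/8.
Multiplying each by its prior: 1/4 · 3/14 = 3/56, 1/4 · 15/56 = 15/224, 1/4 · 3/14 = 3/56, 1/4 · 1/8 = 1/32; summing to 23/112.
Dividing through by the total gives posterior P(r = 2 | data) = 6/23, P(r = 5 | data) = 15/46, P(r = 6 | data) = 6/23, P(r = 7 | data) = 7/46.
So P(orange next | data) = Σ P(orange next | H) P(H | data) = (1/6)(6/23) + (2/3)(15/46) + (5/6)(6/23) + (1)(7/46) = 29/46.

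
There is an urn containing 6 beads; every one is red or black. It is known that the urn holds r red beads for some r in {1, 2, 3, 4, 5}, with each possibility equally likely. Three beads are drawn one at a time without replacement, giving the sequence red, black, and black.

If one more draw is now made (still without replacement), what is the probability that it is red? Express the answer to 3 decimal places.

The likelihood of the observed sequence under each hypothesis: P(data | r = 1) = (1/6)(5/5)(4/4) = 1/6; P(data | r = 2) = (2/6)(4/5)(3/4) = 1/5; P(data | r = 3) = (3/6)(3/5)(2/4) = 3/20; P(data | r = 4) = (4/6)(2/5)(1/4) = 1/15; P(data | r = 5) = (5/6)(1/5)(0/4) = 0.
Weighting by the prior gives 1/5 · 1/6 = 1/30, 1/5 · 1/5 = 1/25, 1/5 · 3/20 = 3/100, 1/5 · 1/15 = 1/75, 1/5 · 0 = 0; with total 7/60.
Dividing through by the total gives posterior P(r = 1 | data) = 2/7, P(r = 2 | data) = 12/35, P(r = 3 | data) = 9/35, P(r = 4 | data) = 4/35, P(r = 5 | data) = 0.
So P(red next | data) = Σ P(red next | H) P(H | data) = (0)(2/7) + (1/3)(12/35) + (2/3)(9/35) + (1)(4/35) = 2/5.

0.400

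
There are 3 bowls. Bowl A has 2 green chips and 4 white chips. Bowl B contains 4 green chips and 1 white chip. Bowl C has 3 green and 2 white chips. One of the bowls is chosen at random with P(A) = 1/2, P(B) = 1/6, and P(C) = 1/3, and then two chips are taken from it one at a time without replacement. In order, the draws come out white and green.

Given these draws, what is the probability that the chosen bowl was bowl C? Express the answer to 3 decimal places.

Under each hypothesis, the probability of the observed sequence is: P(data | bowl A) = (4/6)(2/5) = 4/15; P(data | bowl B) = (1/5)(4/4) = 1/5; P(data | bowl C) = (2/5)(3/4) = 3/10.
The prior-weighted likelihoods are 1/2 · 4/15 = 2/15, 1/6 · 1/5 = 1/30, 1/3 · 3/10 = 1/10; with total 4/15.
Hence P(bowl C | data) = (1/10) / (4/15) = 3/8.

0.375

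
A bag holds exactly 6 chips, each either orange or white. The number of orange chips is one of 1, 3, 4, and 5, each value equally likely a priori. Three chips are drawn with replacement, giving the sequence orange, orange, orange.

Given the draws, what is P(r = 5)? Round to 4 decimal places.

Under each hypothesis, the probability of the observed sequence is: P(data | r = 1) = (1/6)(1/6)(1/6) = 1/216; P(data | r = 3) = (3/6)(3/6)(3/6) = 1/8; P(data | r = 4) = (4/6)(4/6)(4/6) = 8/27; P(data | r = 5) = (5/6)(5/6)(5/6) = 125/216.
The prior-weighted likelihoods are 1/4 · 1/216 = 1/864, 1/4 · 1/8 = 1/32, 1/4 · 8/27 = 2/27, 1/4 · 125/216 = 125/864; with total 217/864.
Therefore the posterior P(r = 5 | data) = (125/864) / (217/864) = 125/217.

0.5760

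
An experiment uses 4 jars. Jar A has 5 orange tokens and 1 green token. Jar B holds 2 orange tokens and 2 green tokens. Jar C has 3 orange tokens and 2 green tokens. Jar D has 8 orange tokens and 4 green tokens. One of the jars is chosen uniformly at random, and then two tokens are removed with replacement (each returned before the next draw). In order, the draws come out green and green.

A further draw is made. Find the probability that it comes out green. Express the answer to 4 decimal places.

For each hypothesis, P(data | H) works out to: P(data | jar A) = (1/6)(1/6) = 0.027778; P(data | jar B) = (2/4)(2/4) = 0.25; P(data | jar C) = (2/5)(2/5) = 0.16; P(data | jar D) = (4/12)(4/12) = 0.11111.
The prior-weighted likelihoods are 1/4 · 0.027778 = 0.0069444, 1/4 · 0.25 = 0.0625, 1/4 · 0.16 = 0.04, 1/4 · 0.11111 = 0.027778; with total 0.13722.
Dividing through by the total gives posterior P(jar A | data) = 0.050607, P(jar B | data) = 0.45547, P(jar C | data) = 0.2915, P(jar D | data) = 0.20243.
The predictive probability is P(green next | data) = (1/6)(0.050607) + (1/2)(0.45547) + (2/5)(0.2915) + (1/3)(0.20243) = 0.42024.

0.4202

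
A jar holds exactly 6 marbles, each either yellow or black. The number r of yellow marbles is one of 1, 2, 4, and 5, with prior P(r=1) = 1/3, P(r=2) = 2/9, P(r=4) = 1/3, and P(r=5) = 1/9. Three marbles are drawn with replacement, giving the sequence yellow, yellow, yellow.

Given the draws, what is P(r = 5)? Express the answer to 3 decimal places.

0.372

The likelihood of the observed sequence under each hypothesis: P(data | r = 1) = (1/6)(1/6)(1/6) = 0.0046296; P(data | r = 2) = (2/6)(2/6)(2/6) = 0.037037; P(data | r = 4) = (4/6)(4/6)(4/6) = 0.2963; P(data | r = 5) = (5/6)(5/6)(5/6) = 0.5787.
The prior-weighted likelihoods are 1/3 · 0.0046296 = 0.0015432, 2/9 · 0.037037 = 0.0082305, 1/3 · 0.2963 = 0.098765, 1/9 · 0.5787 = 0.0643; these sum to 0.17284.
Therefore the posterior P(r = 5 | data) = (0.0643) / (0.17284) = 0.37202.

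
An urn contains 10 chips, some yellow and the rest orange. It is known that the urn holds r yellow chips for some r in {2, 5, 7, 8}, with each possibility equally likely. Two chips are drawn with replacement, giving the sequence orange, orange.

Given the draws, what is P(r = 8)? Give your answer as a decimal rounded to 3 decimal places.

0.039

Under each hypothesis, the probability of the observed sequence is: P(data | r = 2) = (8/10)(8/10) = 16/25; P(data | r = 5) = (5/10)(5/10) = 1/4; P(data | r = 7) = (3/10)(3/10) = 9/100; P(data | r = 8) = (2/10)(2/10) = 1/25.
Multiplying each by its prior: 1/4 · 16/25 = 4/25, 1/4 · 1/4 = 1/16, 1/4 · 9/100 = 9/400, 1/4 · 1/25 = 1/100; these sum to 51/200.
By Bayes' rule, P(r = 8 | data) = (1/100) / (51/200) = 2/51.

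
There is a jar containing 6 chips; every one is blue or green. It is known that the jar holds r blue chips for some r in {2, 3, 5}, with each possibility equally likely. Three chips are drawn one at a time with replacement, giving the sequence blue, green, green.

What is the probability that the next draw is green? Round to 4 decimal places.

0.5573

Compute the likelihood of the observed sequence for each case: P(data | r = 2) = (2/6)(4/6)(4/6) = 4/27; P(data | r = 3) = (3/6)(3/6)(3/6) = 1/8; P(data | r = 5) = (5/6)(1/6)(1/6) = 5/216.
Weighting by the prior gives 1/3 · 4/27 = 4/81, 1/3 · 1/8 = 1/24, 1/3 · 5/216 = 5/648; with total 8/81.
The posterior is then P(r = 2 | data) = 1/2, P(r = 3 | data) = 27/64, P(r = 5 | data) = 5/64.
Averaging over the posterior, P(green next | data) = (2/3)(1/2) + (1/2)(27/64) + (1/6)(5/64) = 107/192.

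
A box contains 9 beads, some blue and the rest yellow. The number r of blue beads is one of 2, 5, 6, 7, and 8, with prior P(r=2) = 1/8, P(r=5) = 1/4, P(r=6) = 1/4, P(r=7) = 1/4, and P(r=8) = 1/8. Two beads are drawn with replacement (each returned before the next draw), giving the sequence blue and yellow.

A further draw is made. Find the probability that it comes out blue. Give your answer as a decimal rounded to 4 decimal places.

0.6208

The likelihood of the observed sequence under each hypothesis: P(data | r = 2) = (2/9)(7/9) = 14/81; P(data | r = 5) = (5/9)(4/9) = 20/81; P(data | r = 6) = (6/9)(3/9) = 2/9; P(data | r = 7) = (7/9)(2/9) = 14/81; P(data | r = 8) = (8/9)(1/9) = 8/81.
Multiplying each by its prior: 1/8 · 14/81 = 7/324, 1/4 · 20/81 = 5/81, 1/4 · 2/9 = 1/18, 1/4 · 14/81 = 7/162, 1/8 · 8/81 = 1/81; these sum to 7/36.
Dividing through by the total gives posterior P(r = 2 | data) = 1/9, P(r = 5 | data) = 20/63, P(r = 6 | data) = 2/7, P(r = 7 | data) = 2/9, P(r = 8 | data) = 4/63.
Averaging over the posterior, P(blue next | data) = (2/9)(1/9) + (5/9)(20/63) + (2/3)(2/7) + (7/9)(2/9) + (8/9)(4/63) = 352/567.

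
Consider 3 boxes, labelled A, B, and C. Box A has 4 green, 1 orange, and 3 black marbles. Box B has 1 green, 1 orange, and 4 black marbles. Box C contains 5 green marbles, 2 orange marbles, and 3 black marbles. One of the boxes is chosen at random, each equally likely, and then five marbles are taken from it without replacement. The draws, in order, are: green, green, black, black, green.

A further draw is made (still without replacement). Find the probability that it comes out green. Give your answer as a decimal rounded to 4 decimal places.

0.3571

For each hypothesis, P(data | H) works out to: P(data | box A) = (4/8)(3/7)(3/6)(2/5)(2/4) = 3/140; P(data | box B) = (1/6)(0/5) = 0; P(data | box C) = (5/10)(4/9)(3/8)(2/7)(3/6) = 1/84.
The prior-weighted likelihoods are 1/3 · 3/140 = 1/140, 1/3 · 0 = 0, 1/3 · 1/84 = 1/252; with total 1/90.
Dividing through by the total gives posterior P(box A | data) = 9/14, P(box B | data) = 0, P(box C | data) = 5/14.
Averaging over the posterior, P(green next | data) = (1/3)(9/14) + (2/5)(5/14) = 5/14.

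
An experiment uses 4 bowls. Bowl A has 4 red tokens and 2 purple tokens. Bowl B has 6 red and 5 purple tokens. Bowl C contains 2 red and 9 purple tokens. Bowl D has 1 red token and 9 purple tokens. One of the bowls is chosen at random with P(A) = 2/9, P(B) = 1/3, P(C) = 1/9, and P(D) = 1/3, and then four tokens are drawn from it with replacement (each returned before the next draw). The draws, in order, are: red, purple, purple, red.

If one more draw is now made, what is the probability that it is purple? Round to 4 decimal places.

Compute the likelihood of the observed sequence for each case: P(data | bowl A) = (4/6)(2/6)(2/6)(4/6) = 0.049383; P(data | bowl B) = (6/11)(5/11)(5/11)(6/11) = 0.061471; P(data | bowl C) = (2/11)(9/11)(9/11)(2/11) = 0.02213; P(data | bowl D) = (1/10)(9/10)(9/10)(1/10) = 0.0081.
Multiplying each by its prior: 2/9 · 0.049383 = 0.010974, 1/3 · 0.061471 = 0.02049, 1/9 · 0.02213 = 0.0024588, 1/3 · 0.0081 = 0.0027; these sum to 0.036623.
The posterior is then P(bowl A | data) = 0.29964, P(bowl B | data) = 0.55949, P(bowl C | data) = 0.067139, P(bowl D | data) = 0.073724.
So P(purple next | data) = Σ P(purple next | H) P(H | data) = (1/3)(0.29964) + (5/11)(0.55949) + (9/11)(0.067139) + (9/10)(0.073724) = 0.47548.

0.4755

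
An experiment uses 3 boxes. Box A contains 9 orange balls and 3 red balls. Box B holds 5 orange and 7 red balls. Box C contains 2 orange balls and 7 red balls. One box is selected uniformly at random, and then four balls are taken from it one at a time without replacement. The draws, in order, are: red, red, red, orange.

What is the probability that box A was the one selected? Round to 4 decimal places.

0.0196

Compute the likelihood of the observed sequence for each case: P(data | box A) = (3/12)(2/11)(1/10)(9/9) = 0.0045455; P(data | box B) = (7/12)(6/11)(5/10)(5/9) = 0.088384; P(data | box C) = (7/9)(6/8)(5/7)(2/6) = 0.13889.
Weighting by the prior gives 1/3 · 0.0045455 = 0.0015152, 1/3 · 0.088384 = 0.029461, 1/3 · 0.13889 = 0.046296; these sum to 0.077273.
Therefore the posterior P(box A | data) = (0.0015152) / (0.077273) = 0.019608.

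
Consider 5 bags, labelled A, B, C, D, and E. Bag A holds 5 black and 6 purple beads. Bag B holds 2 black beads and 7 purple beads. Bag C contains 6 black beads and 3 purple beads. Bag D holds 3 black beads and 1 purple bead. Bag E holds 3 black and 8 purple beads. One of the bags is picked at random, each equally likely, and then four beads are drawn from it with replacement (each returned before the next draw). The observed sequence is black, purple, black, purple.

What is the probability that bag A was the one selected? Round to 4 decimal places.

Under each hypothesis, the probability of the observed sequence is: P(data | bag A) = (5/11)(6/11)(5/11)(6/11) = 0.061471; P(data | bag B) = (2/9)(7/9)(2/9)(7/9) = 0.029873; P(data | bag C) = (6/9)(3/9)(6/9)(3/9) = 0.049383; P(data | bag D) = (3/4)(1/4)(3/4)(1/4) = 0.035156; P(data | bag E) = (3/11)(8/11)(3/11)(8/11) = 0.039342.
Multiplying each by its prior: 1/5 · 0.061471 = 0.012294, 1/5 · 0.029873 = 0.0059747, 1/5 · 0.049383 = 0.0098765, 1/5 · 0.035156 = 0.0070313, 1/5 · 0.039342 = 0.0078683; these sum to 0.043045.
Therefore the posterior P(bag A | data) = (0.012294) / (0.043045) = 0.28561.

0.2856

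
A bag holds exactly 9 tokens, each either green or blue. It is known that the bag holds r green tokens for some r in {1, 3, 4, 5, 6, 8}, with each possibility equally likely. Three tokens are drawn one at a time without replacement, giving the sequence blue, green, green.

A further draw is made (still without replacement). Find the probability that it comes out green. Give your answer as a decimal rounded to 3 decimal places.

0.565

Compute the likelihood of the observed sequence for each case: P(data | r = 1) = (8/9)(1/8)(0/7) = 0; P(data | r = 3) = (6/9)(3/8)(2/7) = 1/14; P(data | r = 4) = (5/9)(4/8)(3/7) = 5/42; P(data | r = 5) = (4/9)(5/8)(4/7) = 10/63; P(data | r = 6) = (3/9)(6/8)(5/7) = 5/28; P(data | r = 8) = (1/9)(8/8)(7/7) = 1/9.
Weighting by the prior gives 1/6 · 0 = 0, 1/6 · 1/14 = 1/84, 1/6 · 5/42 = 5/252, 1/6 · 10/63 = 5/189, 1/6 · 5/28 = 5/168, 1/6 · 1/9 = 1/54; summing to 23/216.
Dividing through by the total gives posterior P(r = 1 | data) = 0, P(r = 3 | data) = 18/161, P(r = 4 | data) = 30/161, P(r = 5 | data) = 40/161, P(r = 6 | data) = 45/161, P(r = 8 | data) = 4/23.
So P(green next | data) = Σ P(green next | H) P(H | data) = (1/6)(18/161) + (1/3)(30/161) + (1/2)(40/161) + (2/3)(45/161) + (1)(4/23) = 13/23.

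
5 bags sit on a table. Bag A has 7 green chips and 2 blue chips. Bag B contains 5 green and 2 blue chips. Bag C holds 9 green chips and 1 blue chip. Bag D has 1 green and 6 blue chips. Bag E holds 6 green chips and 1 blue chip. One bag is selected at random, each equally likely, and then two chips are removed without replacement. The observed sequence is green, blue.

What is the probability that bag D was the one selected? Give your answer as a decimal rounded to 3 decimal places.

Compute the likelihood of the observed sequence for each case: P(data | bag A) = (7/9)(2/8) = 0.19444; P(data | bag B) = (5/7)(2/6) = 0.2381; P(data | bag C) = (9/10)(1/9) = 0.1; P(data | bag D) = (1/7)(6/6) = 0.14286; P(data | bag E) = (6/7)(1/6) = 0.14286.
Weighting by the prior gives 1/5 · 0.19444 = 0.038889, 1/5 · 0.2381 = 0.047619, 1/5 · 0.1 = 0.02, 1/5 · 0.14286 = 0.028571, 1/5 · 0.14286 = 0.028571; summing to 0.16365.
By Bayes' rule, P(bag D | data) = (0.028571) / (0.16365) = 0.17459.

0.175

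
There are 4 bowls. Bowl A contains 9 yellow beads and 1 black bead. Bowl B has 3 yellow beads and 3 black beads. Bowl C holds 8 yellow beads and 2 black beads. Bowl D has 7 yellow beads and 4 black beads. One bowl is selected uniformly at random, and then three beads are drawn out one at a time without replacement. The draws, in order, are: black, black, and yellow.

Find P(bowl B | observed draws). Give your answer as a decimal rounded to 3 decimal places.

For each hypothesis, P(data | H) works out to: P(data | bowl A) = (1/10)(0/9) = 0; P(data | bowl B) = (3/6)(2/5)(3/4) = 0.15; P(data | bowl C) = (2/10)(1/9)(8/8) = 0.022222; P(data | bowl D) = (4/11)(3/10)(7/9) = 0.084848.
Weighting by the prior gives 1/4 · 0 = 0, 1/4 · 0.15 = 0.0375, 1/4 · 0.022222 = 0.0055556, 1/4 · 0.084848 = 0.021212; these sum to 0.064268.
So P(bowl B | data) = (0.0375) / (0.064268) = 0.5835.

0.583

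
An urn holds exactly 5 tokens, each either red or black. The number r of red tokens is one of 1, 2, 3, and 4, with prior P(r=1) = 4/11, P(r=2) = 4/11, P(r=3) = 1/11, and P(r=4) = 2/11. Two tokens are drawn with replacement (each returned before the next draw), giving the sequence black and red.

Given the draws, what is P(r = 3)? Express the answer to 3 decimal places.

The likelihood of the observed sequence under each hypothesis: P(data | r = 1) = (4/5)(1/5) = 4/25; P(data | r = 2) = (3/5)(2/5) = 6/25; P(data | r = 3) = (2/5)(3/5) = 6/25; P(data | r = 4) = (1/5)(4/5) = 4/25.
Weighting by the prior gives 4/11 · 4/25 = 16/275, 4/11 · 6/25 = 24/275, 1/11 · 6/25 = 6/275, 2/11 · 4/25 = 8/275; these sum to 54/275.
Hence P(r = 3 | data) = (6/275) / (54/275) = 1/9.

0.111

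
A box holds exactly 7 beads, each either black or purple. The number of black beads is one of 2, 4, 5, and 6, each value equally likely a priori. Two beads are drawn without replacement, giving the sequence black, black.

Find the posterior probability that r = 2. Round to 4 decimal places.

The likelihood of the observed sequence under each hypothesis: P(data | r = 2) = (2/7)(1/6) = 1/21; P(data | r = 4) = (4/7)(3/6) = 2/7; P(data | r = 5) = (5/7)(4/6) = 10/21; P(data | r = 6) = (6/7)(5/6) = 5/7.
The prior-weighted likelihoods are 1/4 · 1/21 = 1/84, 1/4 · 2/7 = 1/14, 1/4 · 10/21 = 5/42, 1/4 · 5/7 = 5/28; with total 8/21.
By Bayes' rule, P(r = 2 | data) = (1/84) / (8/21) = 1/32.

0.0313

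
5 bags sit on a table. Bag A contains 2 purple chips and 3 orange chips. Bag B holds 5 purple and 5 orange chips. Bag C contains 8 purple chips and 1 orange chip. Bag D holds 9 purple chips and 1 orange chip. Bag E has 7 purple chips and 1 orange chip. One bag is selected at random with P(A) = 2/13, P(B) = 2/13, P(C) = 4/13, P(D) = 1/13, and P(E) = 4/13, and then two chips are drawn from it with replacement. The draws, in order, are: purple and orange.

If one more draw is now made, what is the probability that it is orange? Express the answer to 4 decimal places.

0.3393

The likelihood of the observed sequence under each hypothesis: P(data | bag A) = (2/5)(3/5) = 0.24; P(data | bag B) = (5/10)(5/10) = 0.25; P(data | bag C) = (8/9)(1/9) = 0.098765; P(data | bag D) = (9/10)(1/10) = 0.09; P(data | bag E) = (7/8)(1/8) = 0.10938.
The prior-weighted likelihoods are 2/13 · 0.24 = 0.036923, 2/13 · 0.25 = 0.038462, 4/13 · 0.098765 = 0.030389, 1/13 · 0.09 = 0.0069231, 4/13 · 0.10938 = 0.033654; with total 0.14635.
Dividing through by the total gives posterior P(bag A | data) = 0.25229, P(bag B | data) = 0.2628, P(bag C | data) = 0.20765, P(bag D | data) = 0.047305, P(bag E | data) = 0.22995.
Averaging over the posterior, P(orange next | data) = (3/5)(0.25229) + (1/2)(0.2628) + (1/9)(0.20765) + (1/10)(0.047305) + (1/8)(0.22995) = 0.33932.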